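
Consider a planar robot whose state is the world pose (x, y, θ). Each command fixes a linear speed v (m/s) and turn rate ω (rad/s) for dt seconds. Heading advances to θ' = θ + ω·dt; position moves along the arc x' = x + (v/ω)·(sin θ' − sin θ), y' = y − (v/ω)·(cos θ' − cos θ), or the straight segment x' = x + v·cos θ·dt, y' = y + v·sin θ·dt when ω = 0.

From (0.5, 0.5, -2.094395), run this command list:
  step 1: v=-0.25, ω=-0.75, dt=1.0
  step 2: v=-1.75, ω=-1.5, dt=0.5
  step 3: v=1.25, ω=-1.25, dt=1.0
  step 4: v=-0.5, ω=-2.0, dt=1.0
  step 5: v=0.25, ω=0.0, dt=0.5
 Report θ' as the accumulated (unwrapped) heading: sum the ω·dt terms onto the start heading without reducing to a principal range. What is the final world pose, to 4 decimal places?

(0.7142, 1.3712, -6.8444)

step 1: θ'=-2.8444 (R=0.3333) → pose (0.6911, 0.6521, -2.8444)
step 2: θ'=-3.5944 (R=1.1667) → pose (1.5431, 0.5856, -3.5944)
step 3: θ'=-4.8444 (R=-1.0000) → pose (0.9893, 1.6165, -4.8444)
step 4: θ'=-6.8444 (R=0.2500) → pose (0.6084, 1.4377, -6.8444)
step 5: θ'=-6.8444 (straight) → pose (0.7142, 1.3712, -6.8444)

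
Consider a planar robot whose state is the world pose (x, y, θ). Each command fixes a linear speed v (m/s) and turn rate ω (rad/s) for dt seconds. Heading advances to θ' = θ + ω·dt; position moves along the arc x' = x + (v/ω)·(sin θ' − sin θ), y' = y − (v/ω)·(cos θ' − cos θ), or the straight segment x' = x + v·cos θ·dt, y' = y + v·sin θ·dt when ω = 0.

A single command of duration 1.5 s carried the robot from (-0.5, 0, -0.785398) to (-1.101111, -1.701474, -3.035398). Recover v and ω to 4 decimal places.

v = 1.5000, ω = -1.5000

Δθ = -3.035398 − -0.785398 = -2.250000
ω = Δθ/dt = -2.250000/1.5 = -1.5000
R = −Δy/(cos θ' − cos θ) = -1.0000
v = R·ω = -1.0000·-1.5000 = 1.5000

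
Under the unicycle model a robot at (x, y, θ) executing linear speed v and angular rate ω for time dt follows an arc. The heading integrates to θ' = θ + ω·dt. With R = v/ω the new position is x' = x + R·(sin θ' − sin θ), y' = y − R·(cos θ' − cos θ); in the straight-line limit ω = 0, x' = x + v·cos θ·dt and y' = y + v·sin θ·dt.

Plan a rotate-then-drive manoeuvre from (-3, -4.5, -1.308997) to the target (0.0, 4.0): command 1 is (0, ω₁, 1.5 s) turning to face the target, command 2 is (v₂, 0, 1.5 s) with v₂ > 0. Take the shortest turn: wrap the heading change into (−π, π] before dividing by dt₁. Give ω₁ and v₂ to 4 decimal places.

ω₁ = 1.6937, v₂ = 6.0093

heading to target = atan2(4−-4.5, 0−-3) = 1.2315
Δθ = wrap(1.2315 − -1.3090) = 2.5405; ω₁ = Δθ/dt₁ = 1.6937
distance = √((0−-3)² + (4−-4.5)²) = 9.0139; v₂ = distance/dt₂ = 6.0093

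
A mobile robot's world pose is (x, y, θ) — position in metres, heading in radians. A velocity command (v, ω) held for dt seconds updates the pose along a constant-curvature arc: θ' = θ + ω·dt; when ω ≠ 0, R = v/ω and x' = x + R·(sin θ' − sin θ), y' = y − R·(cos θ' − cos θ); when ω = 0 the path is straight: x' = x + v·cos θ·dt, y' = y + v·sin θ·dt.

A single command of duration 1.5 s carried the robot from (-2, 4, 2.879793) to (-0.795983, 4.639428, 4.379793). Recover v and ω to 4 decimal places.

v = -1.0000, ω = 1.0000

Δθ = 4.379793 − 2.879793 = 1.500000
ω = Δθ/dt = 1.500000/1.5 = 1.0000
R = Δx/(sin θ' − sin θ) = -1.0000
v = R·ω = -1.0000·1.0000 = -1.0000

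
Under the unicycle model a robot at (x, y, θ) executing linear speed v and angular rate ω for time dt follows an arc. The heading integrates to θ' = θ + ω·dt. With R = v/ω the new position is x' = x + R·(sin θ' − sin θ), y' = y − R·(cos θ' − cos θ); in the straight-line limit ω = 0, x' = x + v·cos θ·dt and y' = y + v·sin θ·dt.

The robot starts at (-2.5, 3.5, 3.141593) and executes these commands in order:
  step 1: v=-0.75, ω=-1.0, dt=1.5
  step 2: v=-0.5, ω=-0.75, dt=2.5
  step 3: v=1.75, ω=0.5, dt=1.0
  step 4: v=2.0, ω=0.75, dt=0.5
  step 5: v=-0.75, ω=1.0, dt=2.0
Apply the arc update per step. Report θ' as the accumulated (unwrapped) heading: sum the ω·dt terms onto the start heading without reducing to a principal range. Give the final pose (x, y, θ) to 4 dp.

(0.1432, 1.3131, 2.6416)

step 1: θ'=1.6416 (R=0.7500) → pose (-1.7519, 2.8031, 1.6416)
step 2: θ'=-0.2334 (R=0.6667) → pose (-2.5711, 2.1073, -0.2334)
step 3: θ'=0.2666 (R=3.5000) → pose (-0.8395, 2.1360, 0.2666)
step 4: θ'=0.6416 (R=2.6667) → pose (0.0539, 2.5721, 0.6416)
step 5: θ'=2.6416 (R=-0.7500) → pose (0.1432, 1.3131, 2.6416)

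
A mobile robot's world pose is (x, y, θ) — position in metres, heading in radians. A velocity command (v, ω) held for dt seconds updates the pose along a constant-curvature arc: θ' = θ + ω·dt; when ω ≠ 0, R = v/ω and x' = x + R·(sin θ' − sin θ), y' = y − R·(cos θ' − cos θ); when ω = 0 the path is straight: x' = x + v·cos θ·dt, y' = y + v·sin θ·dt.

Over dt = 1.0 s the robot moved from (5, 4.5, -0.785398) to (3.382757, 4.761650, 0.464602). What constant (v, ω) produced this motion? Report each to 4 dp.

Δθ = 0.464602 − -0.785398 = 1.250000
ω = Δθ/dt = 1.250000/1.0 = 1.2500
R = Δx/(sin θ' − sin θ) = -1.4000
v = R·ω = -1.4000·1.2500 = -1.7500

v = -1.7500, ω = 1.2500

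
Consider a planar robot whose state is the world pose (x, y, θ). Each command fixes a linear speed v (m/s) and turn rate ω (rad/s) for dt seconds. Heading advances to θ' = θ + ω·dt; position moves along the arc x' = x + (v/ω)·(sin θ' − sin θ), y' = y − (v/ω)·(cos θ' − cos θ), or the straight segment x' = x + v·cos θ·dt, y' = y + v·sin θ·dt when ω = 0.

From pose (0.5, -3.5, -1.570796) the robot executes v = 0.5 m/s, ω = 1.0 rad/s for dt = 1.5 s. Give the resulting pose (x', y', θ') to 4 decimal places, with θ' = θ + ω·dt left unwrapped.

(0.9646, -3.9987, -0.0708)

θ' = -1.5708 + 1.0·1.5 = -0.0708
R = v/ω = 0.5/1.0 = 0.5000
x' = 0.5 + 0.5000·(sin -0.0708 − sin -1.5708) = 0.9646
y' = -3.5 − 0.5000·(cos -0.0708 − cos -1.5708) = -3.9987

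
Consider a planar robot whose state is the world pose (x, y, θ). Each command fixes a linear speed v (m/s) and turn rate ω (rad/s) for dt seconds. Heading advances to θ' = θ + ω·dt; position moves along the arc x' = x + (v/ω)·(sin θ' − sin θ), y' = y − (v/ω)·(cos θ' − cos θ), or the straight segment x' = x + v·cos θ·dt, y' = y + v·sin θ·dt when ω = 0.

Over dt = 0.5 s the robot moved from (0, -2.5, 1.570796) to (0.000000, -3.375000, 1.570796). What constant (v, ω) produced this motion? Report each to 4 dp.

v = -1.7500, ω = 0.0000

Δθ = 1.570796 − 1.570796 = 0.000000
ω = Δθ/dt = 0.000000/0.5 = 0.0000
ω = 0 → v = (Δx·cos θ + Δy·sin θ)/dt = -1.7500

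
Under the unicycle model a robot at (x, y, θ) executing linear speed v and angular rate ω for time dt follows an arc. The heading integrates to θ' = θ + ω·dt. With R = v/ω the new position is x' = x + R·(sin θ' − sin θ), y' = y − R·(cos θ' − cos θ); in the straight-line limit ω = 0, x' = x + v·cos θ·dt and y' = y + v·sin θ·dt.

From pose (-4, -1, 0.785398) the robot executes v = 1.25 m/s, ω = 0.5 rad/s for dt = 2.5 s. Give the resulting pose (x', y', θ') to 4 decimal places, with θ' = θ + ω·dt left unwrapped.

(-3.5328, 1.8879, 2.0354)

θ' = 0.7854 + 0.5·2.5 = 2.0354
R = v/ω = 1.25/0.5 = 2.5000
x' = -4 + 2.5000·(sin 2.0354 − sin 0.7854) = -3.5328
y' = -1 − 2.5000·(cos 2.0354 − cos 0.7854) = 1.8879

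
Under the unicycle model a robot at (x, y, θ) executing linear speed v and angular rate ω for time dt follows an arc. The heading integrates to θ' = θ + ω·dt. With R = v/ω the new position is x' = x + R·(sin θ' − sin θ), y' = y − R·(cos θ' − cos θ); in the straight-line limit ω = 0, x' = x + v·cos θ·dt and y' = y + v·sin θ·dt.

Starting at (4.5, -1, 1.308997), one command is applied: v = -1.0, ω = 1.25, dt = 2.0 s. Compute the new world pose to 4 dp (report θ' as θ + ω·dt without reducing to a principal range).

(5.7679, -1.8354, 3.8090)

θ' = 1.3090 + 1.25·2.0 = 3.8090
R = v/ω = -1.0/1.25 = -0.8000
x' = 4.5 + -0.8000·(sin 3.8090 − sin 1.3090) = 5.7679
y' = -1 − -0.8000·(cos 3.8090 − cos 1.3090) = -1.8354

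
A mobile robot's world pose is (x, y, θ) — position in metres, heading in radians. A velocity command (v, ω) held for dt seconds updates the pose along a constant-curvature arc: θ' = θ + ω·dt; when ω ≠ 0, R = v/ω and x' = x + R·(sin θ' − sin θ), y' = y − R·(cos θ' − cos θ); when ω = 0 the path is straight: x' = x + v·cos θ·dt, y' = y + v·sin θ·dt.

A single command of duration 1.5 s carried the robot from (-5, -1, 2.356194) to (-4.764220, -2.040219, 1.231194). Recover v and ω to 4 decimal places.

Δθ = 1.231194 − 2.356194 = -1.125000
ω = Δθ/dt = -1.125000/1.5 = -0.7500
R = −Δy/(cos θ' − cos θ) = 1.0000
v = R·ω = 1.0000·-0.7500 = -0.7500

v = -0.7500, ω = -0.7500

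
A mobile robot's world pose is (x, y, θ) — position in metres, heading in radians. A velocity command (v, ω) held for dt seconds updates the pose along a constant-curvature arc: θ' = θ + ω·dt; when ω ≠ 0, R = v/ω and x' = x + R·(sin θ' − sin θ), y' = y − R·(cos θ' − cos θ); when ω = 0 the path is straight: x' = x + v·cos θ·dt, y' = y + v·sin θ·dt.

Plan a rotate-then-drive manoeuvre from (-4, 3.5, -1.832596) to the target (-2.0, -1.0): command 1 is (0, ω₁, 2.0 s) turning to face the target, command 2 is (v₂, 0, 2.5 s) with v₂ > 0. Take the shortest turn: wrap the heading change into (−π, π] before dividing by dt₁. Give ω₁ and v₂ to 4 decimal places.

heading to target = atan2(-1−3.5, -2−-4) = -1.1526
Δθ = wrap(-1.1526 − -1.8326) = 0.6800; ω₁ = Δθ/dt₁ = 0.3400
distance = √((-2−-4)² + (-1−3.5)²) = 4.9244; v₂ = distance/dt₂ = 1.9698

ω₁ = 0.3400, v₂ = 1.9698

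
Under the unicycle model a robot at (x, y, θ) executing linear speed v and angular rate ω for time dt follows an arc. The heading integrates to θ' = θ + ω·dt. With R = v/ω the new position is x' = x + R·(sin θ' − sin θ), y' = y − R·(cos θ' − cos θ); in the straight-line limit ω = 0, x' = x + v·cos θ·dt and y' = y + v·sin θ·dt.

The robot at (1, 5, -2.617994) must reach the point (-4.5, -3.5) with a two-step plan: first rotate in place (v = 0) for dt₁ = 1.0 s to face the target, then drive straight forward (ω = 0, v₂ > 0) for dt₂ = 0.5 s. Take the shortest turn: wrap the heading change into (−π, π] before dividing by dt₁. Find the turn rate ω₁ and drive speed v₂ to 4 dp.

ω₁ = 0.4729, v₂ = 20.2485

heading to target = atan2(-3.5−5, -4.5−1) = -2.1451
Δθ = wrap(-2.1451 − -2.6180) = 0.4729; ω₁ = Δθ/dt₁ = 0.4729
distance = √((-4.5−1)² + (-3.5−5)²) = 10.1242; v₂ = distance/dt₂ = 20.2485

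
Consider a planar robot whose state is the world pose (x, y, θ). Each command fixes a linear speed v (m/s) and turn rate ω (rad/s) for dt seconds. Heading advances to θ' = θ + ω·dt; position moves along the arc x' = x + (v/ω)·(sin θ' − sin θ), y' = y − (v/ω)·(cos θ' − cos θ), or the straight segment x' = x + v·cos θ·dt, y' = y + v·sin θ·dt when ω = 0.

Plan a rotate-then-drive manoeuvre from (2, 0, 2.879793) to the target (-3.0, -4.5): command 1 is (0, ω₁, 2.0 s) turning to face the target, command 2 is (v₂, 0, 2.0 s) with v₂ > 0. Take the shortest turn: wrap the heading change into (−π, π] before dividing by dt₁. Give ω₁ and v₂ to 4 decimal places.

ω₁ = 0.4973, v₂ = 3.3634

heading to target = atan2(-4.5−0, -3−2) = -2.4088
Δθ = wrap(-2.4088 − 2.8798) = 0.9946; ω₁ = Δθ/dt₁ = 0.4973
distance = √((-3−2)² + (-4.5−0)²) = 6.7268; v₂ = distance/dt₂ = 3.3634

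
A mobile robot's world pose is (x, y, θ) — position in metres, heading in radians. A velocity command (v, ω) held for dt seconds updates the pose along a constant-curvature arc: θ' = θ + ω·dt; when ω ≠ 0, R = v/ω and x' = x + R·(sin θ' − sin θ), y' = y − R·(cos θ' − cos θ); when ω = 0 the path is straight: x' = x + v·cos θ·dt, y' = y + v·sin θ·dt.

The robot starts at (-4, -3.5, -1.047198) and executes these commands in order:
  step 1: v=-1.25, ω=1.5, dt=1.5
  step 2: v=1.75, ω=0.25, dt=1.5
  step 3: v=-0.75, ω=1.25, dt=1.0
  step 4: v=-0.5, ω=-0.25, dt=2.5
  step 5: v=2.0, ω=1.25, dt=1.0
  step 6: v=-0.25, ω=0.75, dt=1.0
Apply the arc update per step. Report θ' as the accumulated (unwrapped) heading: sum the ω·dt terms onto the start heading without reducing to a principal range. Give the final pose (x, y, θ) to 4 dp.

(-5.2116, -1.6043, 4.2028)

step 1: θ'=1.2028 (R=-0.8333) → pose (-5.4992, -3.6169, 1.2028)
step 2: θ'=1.5778 (R=7.0000) → pose (-5.0308, -1.0496, 1.5778)
step 3: θ'=2.8278 (R=-0.6000) → pose (-4.6160, -1.6161, 2.8278)
step 4: θ'=2.2028 (R=2.0000) → pose (-3.6196, -2.3369, 2.2028)
step 5: θ'=3.4528 (R=1.6000) → pose (-5.4005, -1.7590, 3.4528)
step 6: θ'=4.2028 (R=-0.3333) → pose (-5.2116, -1.6043, 4.2028)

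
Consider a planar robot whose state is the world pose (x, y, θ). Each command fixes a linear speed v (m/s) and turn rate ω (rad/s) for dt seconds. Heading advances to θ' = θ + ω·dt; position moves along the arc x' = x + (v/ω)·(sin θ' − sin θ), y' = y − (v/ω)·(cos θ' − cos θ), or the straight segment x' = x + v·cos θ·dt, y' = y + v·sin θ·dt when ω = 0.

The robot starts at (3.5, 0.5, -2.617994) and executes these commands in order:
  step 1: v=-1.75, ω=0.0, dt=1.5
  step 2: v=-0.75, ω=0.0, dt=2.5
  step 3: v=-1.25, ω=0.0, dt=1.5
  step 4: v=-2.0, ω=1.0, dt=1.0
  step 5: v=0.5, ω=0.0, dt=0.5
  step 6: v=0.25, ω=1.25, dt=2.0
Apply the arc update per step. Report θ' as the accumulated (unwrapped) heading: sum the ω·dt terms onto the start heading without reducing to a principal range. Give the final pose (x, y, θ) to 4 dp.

(10.3611, 4.9389, 0.8820)

step 1: θ'=-2.6180 (straight) → pose (5.7733, 1.8125, -2.6180)
step 2: θ'=-2.6180 (straight) → pose (7.3971, 2.7500, -2.6180)
step 3: θ'=-2.6180 (straight) → pose (9.0209, 3.6875, -2.6180)
step 4: θ'=-1.6180 (R=-2.0000) → pose (10.0187, 5.3252, -1.6180)
step 5: θ'=-1.6180 (straight) → pose (10.0069, 5.0755, -1.6180)
step 6: θ'=0.8820 (R=0.2000) → pose (10.3611, 4.9389, 0.8820)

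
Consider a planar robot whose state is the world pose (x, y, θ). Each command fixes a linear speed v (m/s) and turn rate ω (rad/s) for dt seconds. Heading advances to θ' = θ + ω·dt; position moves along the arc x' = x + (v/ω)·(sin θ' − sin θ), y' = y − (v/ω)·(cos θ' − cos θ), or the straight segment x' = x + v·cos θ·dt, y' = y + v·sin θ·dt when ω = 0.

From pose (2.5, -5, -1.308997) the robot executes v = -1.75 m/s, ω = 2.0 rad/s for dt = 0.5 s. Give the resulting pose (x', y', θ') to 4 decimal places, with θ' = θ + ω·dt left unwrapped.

(1.9209, -4.3929, -0.3090)

θ' = -1.3090 + 2.0·0.5 = -0.3090
R = v/ω = -1.75/2.0 = -0.8750
x' = 2.5 + -0.8750·(sin -0.3090 − sin -1.3090) = 1.9209
y' = -5 − -0.8750·(cos -0.3090 − cos -1.3090) = -4.3929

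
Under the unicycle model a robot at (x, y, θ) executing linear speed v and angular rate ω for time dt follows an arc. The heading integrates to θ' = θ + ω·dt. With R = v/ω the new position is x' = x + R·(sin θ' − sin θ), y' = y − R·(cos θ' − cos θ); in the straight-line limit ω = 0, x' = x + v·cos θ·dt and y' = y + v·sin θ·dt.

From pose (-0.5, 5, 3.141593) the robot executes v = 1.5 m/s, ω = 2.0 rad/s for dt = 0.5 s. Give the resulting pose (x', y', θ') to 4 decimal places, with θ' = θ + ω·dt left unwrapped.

θ' = 3.1416 + 2.0·0.5 = 4.1416
R = v/ω = 1.5/2.0 = 0.7500
x' = -0.5 + 0.7500·(sin 4.1416 − sin 3.1416) = -1.1311
y' = 5 − 0.7500·(cos 4.1416 − cos 3.1416) = 4.6552

(-1.1311, 4.6552, 4.1416)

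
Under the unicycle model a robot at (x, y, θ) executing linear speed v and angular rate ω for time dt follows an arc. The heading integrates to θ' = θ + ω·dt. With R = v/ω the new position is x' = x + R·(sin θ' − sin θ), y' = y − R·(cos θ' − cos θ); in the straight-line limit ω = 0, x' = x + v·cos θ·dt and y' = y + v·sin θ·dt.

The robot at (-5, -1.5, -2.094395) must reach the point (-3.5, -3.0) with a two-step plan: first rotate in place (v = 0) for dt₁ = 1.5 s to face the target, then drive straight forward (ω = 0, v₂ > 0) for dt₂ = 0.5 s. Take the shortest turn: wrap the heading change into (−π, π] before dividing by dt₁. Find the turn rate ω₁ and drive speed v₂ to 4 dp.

heading to target = atan2(-3−-1.5, -3.5−-5) = -0.7854
Δθ = wrap(-0.7854 − -2.0944) = 1.3090; ω₁ = Δθ/dt₁ = 0.8727
distance = √((-3.5−-5)² + (-3−-1.5)²) = 2.1213; v₂ = distance/dt₂ = 4.2426

ω₁ = 0.8727, v₂ = 4.2426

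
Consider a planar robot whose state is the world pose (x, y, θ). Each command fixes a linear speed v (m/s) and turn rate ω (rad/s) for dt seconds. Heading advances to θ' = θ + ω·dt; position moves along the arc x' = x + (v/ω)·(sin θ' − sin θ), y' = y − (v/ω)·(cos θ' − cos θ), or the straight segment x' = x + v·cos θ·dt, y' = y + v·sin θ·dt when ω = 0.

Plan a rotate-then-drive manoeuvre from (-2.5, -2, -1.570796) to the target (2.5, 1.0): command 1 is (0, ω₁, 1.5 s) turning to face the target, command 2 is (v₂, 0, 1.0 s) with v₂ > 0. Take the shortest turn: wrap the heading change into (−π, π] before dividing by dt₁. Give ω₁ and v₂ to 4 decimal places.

heading to target = atan2(1−-2, 2.5−-2.5) = 0.5404
Δθ = wrap(0.5404 − -1.5708) = 2.1112; ω₁ = Δθ/dt₁ = 1.4075
distance = √((2.5−-2.5)² + (1−-2)²) = 5.8310; v₂ = distance/dt₂ = 5.8310

ω₁ = 1.4075, v₂ = 5.8310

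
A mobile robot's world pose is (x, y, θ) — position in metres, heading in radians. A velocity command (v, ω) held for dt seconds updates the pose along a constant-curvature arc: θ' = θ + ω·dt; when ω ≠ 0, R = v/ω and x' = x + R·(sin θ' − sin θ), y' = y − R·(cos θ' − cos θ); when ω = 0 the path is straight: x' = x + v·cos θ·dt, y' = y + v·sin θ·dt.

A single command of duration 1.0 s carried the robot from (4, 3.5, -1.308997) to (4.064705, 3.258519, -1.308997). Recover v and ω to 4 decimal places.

Δθ = -1.308997 − -1.308997 = 0.000000
ω = Δθ/dt = 0.000000/1.0 = 0.0000
ω = 0 → v = (Δx·cos θ + Δy·sin θ)/dt = 0.2500

v = 0.2500, ω = 0.0000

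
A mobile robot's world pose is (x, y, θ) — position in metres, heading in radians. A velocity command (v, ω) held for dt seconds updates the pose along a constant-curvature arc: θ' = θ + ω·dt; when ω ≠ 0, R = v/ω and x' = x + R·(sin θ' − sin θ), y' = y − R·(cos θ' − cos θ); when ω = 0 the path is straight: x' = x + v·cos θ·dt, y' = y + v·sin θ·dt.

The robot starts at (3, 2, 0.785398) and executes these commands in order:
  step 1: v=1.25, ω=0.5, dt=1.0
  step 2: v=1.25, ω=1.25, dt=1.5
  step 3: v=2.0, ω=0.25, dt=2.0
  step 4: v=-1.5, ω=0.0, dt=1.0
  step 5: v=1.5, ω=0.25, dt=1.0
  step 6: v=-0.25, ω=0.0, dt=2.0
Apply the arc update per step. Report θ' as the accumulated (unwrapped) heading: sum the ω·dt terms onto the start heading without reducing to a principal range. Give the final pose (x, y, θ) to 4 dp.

step 1: θ'=1.2854 (R=2.5000) → pose (3.6311, 3.0639, 1.2854)
step 2: θ'=3.1604 (R=1.0000) → pose (2.6528, 4.3453, 3.1604)
step 3: θ'=3.6604 (R=8.0000) → pose (-1.1636, 3.2940, 3.6604)
step 4: θ'=3.6604 (straight) → pose (0.1391, 4.0378, 3.6604)
step 5: θ'=3.9104 (R=6.0000) → pose (-1.0575, 3.1397, 3.9104)
step 6: θ'=3.9104 (straight) → pose (-0.6982, 3.4874, 3.9104)

(-0.6982, 3.4874, 3.9104)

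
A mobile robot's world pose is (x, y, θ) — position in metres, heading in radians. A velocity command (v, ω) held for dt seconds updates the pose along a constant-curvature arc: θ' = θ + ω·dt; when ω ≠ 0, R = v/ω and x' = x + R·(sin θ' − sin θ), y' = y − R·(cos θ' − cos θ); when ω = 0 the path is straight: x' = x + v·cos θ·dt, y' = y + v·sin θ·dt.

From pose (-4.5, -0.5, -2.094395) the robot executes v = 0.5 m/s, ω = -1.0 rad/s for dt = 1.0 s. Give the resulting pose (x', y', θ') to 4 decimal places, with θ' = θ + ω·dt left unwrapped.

(-4.9094, -0.7494, -3.0944)

θ' = -2.0944 + -1.0·1.0 = -3.0944
R = v/ω = 0.5/-1.0 = -0.5000
x' = -4.5 + -0.5000·(sin -3.0944 − sin -2.0944) = -4.9094
y' = -0.5 − -0.5000·(cos -3.0944 − cos -2.0944) = -0.7494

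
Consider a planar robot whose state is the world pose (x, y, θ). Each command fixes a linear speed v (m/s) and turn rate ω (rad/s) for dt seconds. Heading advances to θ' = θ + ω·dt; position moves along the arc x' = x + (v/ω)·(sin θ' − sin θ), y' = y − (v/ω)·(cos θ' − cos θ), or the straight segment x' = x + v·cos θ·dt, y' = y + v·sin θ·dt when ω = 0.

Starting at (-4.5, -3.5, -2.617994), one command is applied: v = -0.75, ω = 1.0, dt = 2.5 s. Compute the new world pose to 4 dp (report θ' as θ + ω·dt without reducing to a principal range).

θ' = -2.6180 + 1.0·2.5 = -0.1180
R = v/ω = -0.75/1.0 = -0.7500
x' = -4.5 + -0.7500·(sin -0.1180 − sin -2.6180) = -4.7867
y' = -3.5 − -0.7500·(cos -0.1180 − cos -2.6180) = -2.1057

(-4.7867, -2.1057, -0.1180)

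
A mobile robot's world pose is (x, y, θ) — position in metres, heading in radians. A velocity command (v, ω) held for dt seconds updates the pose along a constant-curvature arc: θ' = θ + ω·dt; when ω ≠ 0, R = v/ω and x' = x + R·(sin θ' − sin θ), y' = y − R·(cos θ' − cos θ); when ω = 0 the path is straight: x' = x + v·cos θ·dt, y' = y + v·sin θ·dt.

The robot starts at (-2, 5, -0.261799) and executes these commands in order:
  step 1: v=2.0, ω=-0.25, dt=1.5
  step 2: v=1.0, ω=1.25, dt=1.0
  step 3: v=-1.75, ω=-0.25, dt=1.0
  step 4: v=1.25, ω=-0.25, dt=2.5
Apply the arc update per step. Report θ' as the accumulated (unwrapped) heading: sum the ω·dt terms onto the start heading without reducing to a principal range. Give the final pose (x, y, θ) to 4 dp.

(3.1514, 3.0307, -0.2618)

step 1: θ'=-0.6368 (R=-8.0000) → pose (0.6864, 3.7046, -0.6368)
step 2: θ'=0.6132 (R=0.8000) → pose (1.6225, 3.6936, 0.6132)
step 3: θ'=0.3632 (R=7.0000) → pose (0.0810, 2.8749, 0.3632)
step 4: θ'=-0.2618 (R=-5.0000) → pose (3.1514, 3.0307, -0.2618)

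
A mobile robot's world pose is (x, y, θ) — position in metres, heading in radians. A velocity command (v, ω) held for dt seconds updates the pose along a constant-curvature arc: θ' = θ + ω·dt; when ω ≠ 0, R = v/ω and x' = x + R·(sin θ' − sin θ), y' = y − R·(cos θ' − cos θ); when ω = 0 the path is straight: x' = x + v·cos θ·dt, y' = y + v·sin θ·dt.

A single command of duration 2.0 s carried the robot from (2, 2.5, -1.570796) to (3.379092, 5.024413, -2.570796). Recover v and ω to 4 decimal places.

v = -1.5000, ω = -0.5000

Δθ = -2.570796 − -1.570796 = -1.000000
ω = Δθ/dt = -1.000000/2.0 = -0.5000
R = −Δy/(cos θ' − cos θ) = 3.0000
v = R·ω = 3.0000·-0.5000 = -1.5000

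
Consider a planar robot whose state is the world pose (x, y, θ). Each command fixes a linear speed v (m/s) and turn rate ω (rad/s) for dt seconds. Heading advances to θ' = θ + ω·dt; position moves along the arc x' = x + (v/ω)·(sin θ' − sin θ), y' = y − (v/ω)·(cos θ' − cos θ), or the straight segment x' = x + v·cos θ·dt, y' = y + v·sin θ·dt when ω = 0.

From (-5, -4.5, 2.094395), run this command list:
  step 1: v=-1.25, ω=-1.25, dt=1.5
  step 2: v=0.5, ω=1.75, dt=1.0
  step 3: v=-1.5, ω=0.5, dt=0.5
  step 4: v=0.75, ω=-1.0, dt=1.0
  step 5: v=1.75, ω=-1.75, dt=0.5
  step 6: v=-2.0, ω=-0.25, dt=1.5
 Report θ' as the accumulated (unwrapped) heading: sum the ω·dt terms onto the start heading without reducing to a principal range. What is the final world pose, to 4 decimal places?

step 1: θ'=0.2194 (R=1.0000) → pose (-5.6484, -5.9760, 0.2194)
step 2: θ'=1.9694 (R=0.2857) → pose (-5.4473, -5.5863, 1.9694)
step 3: θ'=2.2194 (R=-3.0000) → pose (-5.0732, -6.2341, 2.2194)
step 4: θ'=1.2194 (R=-0.7500) → pose (-5.1797, -5.5229, 1.2194)
step 5: θ'=0.3444 (R=-1.0000) → pose (-4.5784, -4.9258, 0.3444)
step 6: θ'=-0.0306 (R=8.0000) → pose (-7.5243, -5.3918, -0.0306)

(-7.5243, -5.3918, -0.0306)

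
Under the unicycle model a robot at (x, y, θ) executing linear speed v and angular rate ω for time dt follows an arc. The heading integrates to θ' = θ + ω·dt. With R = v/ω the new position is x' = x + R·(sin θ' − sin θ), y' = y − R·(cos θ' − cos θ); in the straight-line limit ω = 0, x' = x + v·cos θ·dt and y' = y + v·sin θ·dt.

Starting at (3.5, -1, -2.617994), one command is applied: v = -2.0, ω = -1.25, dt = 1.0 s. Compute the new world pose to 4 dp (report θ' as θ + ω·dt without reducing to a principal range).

θ' = -2.6180 + -1.25·1.0 = -3.8680
R = v/ω = -2.0/-1.25 = 1.6000
x' = 3.5 + 1.6000·(sin -3.8680 − sin -2.6180) = 5.3627
y' = -1 − 1.6000·(cos -3.8680 − cos -2.6180) = -1.1895

(5.3627, -1.1895, -3.8680)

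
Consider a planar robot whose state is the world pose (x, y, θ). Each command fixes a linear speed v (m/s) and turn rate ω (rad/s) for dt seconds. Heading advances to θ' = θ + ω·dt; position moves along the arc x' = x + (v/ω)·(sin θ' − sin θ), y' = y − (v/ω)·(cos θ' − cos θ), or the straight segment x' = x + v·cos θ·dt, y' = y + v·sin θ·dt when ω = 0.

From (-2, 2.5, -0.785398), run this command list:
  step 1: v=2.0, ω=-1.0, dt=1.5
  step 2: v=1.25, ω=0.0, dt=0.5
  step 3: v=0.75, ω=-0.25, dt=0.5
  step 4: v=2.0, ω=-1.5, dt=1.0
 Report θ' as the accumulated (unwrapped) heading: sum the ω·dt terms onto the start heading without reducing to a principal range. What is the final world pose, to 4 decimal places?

(-4.3932, -0.9299, -3.9104)

step 1: θ'=-2.2854 (R=-2.0000) → pose (-1.9035, -0.2248, -2.2854)
step 2: θ'=-2.2854 (straight) → pose (-2.3131, -0.6969, -2.2854)
step 3: θ'=-2.4104 (R=-3.0000) → pose (-2.5759, -0.9641, -2.4104)
step 4: θ'=-3.9104 (R=-1.3333) → pose (-4.3932, -0.9299, -3.9104)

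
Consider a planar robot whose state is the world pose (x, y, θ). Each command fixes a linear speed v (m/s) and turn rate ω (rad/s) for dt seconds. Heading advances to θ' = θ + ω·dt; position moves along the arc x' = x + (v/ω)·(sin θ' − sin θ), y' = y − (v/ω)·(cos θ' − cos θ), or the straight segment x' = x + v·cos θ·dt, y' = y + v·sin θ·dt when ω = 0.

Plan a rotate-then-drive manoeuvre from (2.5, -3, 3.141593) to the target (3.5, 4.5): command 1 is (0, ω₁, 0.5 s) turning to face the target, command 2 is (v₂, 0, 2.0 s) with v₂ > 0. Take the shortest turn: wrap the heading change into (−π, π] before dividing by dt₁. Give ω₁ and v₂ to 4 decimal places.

ω₁ = -3.4067, v₂ = 3.7832

heading to target = atan2(4.5−-3, 3.5−2.5) = 1.4382
Δθ = wrap(1.4382 − 3.1416) = -1.7033; ω₁ = Δθ/dt₁ = -3.4067
distance = √((3.5−2.5)² + (4.5−-3)²) = 7.5664; v₂ = distance/dt₂ = 3.7832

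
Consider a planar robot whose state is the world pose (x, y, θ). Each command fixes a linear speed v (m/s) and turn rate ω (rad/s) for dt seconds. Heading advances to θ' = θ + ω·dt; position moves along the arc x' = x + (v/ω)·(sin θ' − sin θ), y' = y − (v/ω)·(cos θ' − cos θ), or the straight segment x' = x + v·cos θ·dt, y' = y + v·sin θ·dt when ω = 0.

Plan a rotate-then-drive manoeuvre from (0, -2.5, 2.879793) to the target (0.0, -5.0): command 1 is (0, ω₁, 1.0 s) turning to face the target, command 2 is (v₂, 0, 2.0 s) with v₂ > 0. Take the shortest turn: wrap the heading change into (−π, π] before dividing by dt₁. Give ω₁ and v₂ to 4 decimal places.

heading to target = atan2(-5−-2.5, 0−0) = -1.5708
Δθ = wrap(-1.5708 − 2.8798) = 1.8326; ω₁ = Δθ/dt₁ = 1.8326
distance = √((0−0)² + (-5−-2.5)²) = 2.5000; v₂ = distance/dt₂ = 1.2500

ω₁ = 1.8326, v₂ = 1.2500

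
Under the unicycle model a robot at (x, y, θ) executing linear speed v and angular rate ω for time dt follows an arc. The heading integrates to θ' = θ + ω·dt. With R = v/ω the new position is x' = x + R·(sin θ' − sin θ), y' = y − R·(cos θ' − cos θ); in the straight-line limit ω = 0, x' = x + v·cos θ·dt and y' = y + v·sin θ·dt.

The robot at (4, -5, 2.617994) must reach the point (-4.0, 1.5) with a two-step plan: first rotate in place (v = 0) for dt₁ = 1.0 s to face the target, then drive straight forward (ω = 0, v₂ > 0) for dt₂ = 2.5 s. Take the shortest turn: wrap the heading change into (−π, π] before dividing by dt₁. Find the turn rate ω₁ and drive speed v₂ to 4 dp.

ω₁ = -0.1587, v₂ = 4.1231

heading to target = atan2(1.5−-5, -4−4) = 2.4593
Δθ = wrap(2.4593 − 2.6180) = -0.1587; ω₁ = Δθ/dt₁ = -0.1587
distance = √((-4−4)² + (1.5−-5)²) = 10.3078; v₂ = distance/dt₂ = 4.1231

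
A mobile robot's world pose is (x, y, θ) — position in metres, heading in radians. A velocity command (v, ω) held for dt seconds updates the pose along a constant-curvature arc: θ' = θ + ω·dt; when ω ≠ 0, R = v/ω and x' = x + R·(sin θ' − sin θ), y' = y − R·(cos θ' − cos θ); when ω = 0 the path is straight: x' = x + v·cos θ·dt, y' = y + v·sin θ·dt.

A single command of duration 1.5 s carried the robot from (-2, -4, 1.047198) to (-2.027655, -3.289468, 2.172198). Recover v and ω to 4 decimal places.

Δθ = 2.172198 − 1.047198 = 1.125000
ω = Δθ/dt = 1.125000/1.5 = 0.7500
R = −Δy/(cos θ' − cos θ) = 0.6667
v = R·ω = 0.6667·0.7500 = 0.5000

v = 0.5000, ω = 0.7500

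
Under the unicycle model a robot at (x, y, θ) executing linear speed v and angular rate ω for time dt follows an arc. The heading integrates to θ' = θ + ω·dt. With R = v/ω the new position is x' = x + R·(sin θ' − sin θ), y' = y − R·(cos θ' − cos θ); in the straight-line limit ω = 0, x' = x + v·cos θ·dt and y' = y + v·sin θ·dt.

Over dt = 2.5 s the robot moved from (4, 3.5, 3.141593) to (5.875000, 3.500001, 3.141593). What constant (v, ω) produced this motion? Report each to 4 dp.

v = -0.7500, ω = 0.0000

Δθ = 3.141593 − 3.141593 = 0.000000
ω = Δθ/dt = 0.000000/2.5 = 0.0000
ω = 0 → v = (Δx·cos θ + Δy·sin θ)/dt = -0.7500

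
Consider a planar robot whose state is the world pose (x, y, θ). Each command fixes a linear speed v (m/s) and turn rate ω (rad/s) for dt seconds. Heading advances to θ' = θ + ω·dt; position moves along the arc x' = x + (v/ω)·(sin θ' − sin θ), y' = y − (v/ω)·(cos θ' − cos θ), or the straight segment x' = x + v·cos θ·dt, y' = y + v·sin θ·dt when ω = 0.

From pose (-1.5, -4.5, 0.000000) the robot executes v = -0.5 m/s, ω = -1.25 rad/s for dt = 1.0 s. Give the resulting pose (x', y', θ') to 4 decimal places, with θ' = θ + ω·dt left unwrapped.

(-1.8796, -4.2261, -1.2500)

θ' = 0.0000 + -1.25·1.0 = -1.2500
R = v/ω = -0.5/-1.25 = 0.4000
x' = -1.5 + 0.4000·(sin -1.2500 − sin 0.0000) = -1.8796
y' = -4.5 − 0.4000·(cos -1.2500 − cos 0.0000) = -4.2261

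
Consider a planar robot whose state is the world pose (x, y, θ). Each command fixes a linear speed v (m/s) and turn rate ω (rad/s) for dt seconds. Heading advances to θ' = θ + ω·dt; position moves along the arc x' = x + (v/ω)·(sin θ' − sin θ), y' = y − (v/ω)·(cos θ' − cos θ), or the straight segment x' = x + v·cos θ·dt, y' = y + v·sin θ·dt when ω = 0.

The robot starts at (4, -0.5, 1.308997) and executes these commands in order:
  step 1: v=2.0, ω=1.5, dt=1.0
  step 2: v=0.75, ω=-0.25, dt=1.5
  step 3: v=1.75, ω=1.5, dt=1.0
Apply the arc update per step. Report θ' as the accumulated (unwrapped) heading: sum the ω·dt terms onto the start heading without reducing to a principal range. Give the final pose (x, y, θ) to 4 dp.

(0.5878, 1.5937, 3.9340)

step 1: θ'=2.8090 (R=1.3333) → pose (3.1474, 1.1054, 2.8090)
step 2: θ'=2.4340 (R=-3.0000) → pose (2.1769, 1.6612, 2.4340)
step 3: θ'=3.9340 (R=1.1667) → pose (0.5878, 1.5937, 3.9340)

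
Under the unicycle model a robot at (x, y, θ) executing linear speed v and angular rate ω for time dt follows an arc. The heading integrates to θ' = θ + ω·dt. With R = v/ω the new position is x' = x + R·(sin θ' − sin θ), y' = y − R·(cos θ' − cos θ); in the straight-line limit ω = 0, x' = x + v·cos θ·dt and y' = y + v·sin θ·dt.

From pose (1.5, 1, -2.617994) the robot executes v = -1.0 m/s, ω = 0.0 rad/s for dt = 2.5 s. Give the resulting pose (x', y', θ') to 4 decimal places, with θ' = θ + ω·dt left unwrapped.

(3.6651, 2.2500, -2.6180)

θ' = -2.6180 + 0.0·2.5 = -2.6180
ω = 0 → straight: x' = 1.5 + -1.0·cos(-2.6180)·2.5 = 3.6651
y' = 1 + -1.0·sin(-2.6180)·2.5 = 2.2500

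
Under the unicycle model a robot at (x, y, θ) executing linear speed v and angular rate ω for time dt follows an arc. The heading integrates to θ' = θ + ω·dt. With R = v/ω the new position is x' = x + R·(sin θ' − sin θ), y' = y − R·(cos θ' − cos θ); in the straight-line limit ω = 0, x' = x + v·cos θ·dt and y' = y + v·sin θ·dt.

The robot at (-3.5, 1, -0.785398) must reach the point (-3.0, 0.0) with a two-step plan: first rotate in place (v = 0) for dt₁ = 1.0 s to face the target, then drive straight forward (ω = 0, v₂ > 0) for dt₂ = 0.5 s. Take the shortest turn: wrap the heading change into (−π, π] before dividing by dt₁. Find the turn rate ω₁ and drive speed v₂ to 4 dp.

heading to target = atan2(0−1, -3−-3.5) = -1.1071
Δθ = wrap(-1.1071 − -0.7854) = -0.3218; ω₁ = Δθ/dt₁ = -0.3218
distance = √((-3−-3.5)² + (0−1)²) = 1.1180; v₂ = distance/dt₂ = 2.2361

ω₁ = -0.3218, v₂ = 2.2361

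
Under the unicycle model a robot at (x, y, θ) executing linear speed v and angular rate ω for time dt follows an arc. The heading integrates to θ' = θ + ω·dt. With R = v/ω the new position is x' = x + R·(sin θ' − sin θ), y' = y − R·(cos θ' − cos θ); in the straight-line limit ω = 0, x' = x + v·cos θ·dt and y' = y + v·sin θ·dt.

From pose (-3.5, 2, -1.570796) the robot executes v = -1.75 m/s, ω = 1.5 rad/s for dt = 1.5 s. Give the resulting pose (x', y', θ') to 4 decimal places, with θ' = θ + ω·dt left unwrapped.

(-5.3995, 2.9078, 0.6792)

θ' = -1.5708 + 1.5·1.5 = 0.6792
R = v/ω = -1.75/1.5 = -1.1667
x' = -3.5 + -1.1667·(sin 0.6792 − sin -1.5708) = -5.3995
y' = 2 − -1.1667·(cos 0.6792 − cos -1.5708) = 2.9078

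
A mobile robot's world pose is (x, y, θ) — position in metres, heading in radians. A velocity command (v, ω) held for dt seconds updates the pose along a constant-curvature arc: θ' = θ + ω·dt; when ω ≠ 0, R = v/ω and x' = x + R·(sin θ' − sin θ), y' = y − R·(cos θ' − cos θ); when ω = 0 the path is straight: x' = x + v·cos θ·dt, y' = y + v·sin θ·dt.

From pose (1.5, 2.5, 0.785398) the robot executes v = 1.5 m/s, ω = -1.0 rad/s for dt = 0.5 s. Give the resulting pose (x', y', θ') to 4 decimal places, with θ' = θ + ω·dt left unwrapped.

θ' = 0.7854 + -1.0·0.5 = 0.2854
R = v/ω = 1.5/-1.0 = -1.5000
x' = 1.5 + -1.5000·(sin 0.2854 − sin 0.7854) = 2.1384
y' = 2.5 − -1.5000·(cos 0.2854 − cos 0.7854) = 2.8787

(2.1384, 2.8787, 0.2854)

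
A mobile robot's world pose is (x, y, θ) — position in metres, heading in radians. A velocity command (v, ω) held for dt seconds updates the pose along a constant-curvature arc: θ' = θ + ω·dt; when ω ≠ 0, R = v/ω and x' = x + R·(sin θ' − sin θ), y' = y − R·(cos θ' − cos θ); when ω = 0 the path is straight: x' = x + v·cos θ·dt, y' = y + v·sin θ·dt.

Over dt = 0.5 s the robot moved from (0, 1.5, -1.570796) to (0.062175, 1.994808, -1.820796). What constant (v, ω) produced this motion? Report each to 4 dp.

v = -1.0000, ω = -0.5000

Δθ = -1.820796 − -1.570796 = -0.250000
ω = Δθ/dt = -0.250000/0.5 = -0.5000
R = −Δy/(cos θ' − cos θ) = 2.0000
v = R·ω = 2.0000·-0.5000 = -1.0000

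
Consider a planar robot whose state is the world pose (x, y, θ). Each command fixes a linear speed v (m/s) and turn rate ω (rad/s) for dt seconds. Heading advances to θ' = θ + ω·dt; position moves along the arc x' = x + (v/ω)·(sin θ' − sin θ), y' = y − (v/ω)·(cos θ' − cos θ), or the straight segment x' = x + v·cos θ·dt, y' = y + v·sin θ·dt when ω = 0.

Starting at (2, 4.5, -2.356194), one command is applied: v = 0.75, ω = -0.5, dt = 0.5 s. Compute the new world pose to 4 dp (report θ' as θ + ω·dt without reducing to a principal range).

(1.7046, 4.2706, -2.6062)

θ' = -2.3562 + -0.5·0.5 = -2.6062
R = v/ω = 0.75/-0.5 = -1.5000
x' = 2 + -1.5000·(sin -2.6062 − sin -2.3562) = 1.7046
y' = 4.5 − -1.5000·(cos -2.6062 − cos -2.3562) = 4.2706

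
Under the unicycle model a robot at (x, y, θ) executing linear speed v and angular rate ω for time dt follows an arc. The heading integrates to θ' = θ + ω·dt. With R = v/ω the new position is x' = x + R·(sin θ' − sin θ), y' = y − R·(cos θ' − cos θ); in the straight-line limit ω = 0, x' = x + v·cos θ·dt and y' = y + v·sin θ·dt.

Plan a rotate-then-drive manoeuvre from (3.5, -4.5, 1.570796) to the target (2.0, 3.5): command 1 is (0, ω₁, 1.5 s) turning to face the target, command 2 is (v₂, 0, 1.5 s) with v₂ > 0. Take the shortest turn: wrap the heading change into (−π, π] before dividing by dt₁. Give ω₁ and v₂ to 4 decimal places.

heading to target = atan2(3.5−-4.5, 2−3.5) = 1.7561
Δθ = wrap(1.7561 − 1.5708) = 0.1853; ω₁ = Δθ/dt₁ = 0.1236
distance = √((2−3.5)² + (3.5−-4.5)²) = 8.1394; v₂ = distance/dt₂ = 5.4263

ω₁ = 0.1236, v₂ = 5.4263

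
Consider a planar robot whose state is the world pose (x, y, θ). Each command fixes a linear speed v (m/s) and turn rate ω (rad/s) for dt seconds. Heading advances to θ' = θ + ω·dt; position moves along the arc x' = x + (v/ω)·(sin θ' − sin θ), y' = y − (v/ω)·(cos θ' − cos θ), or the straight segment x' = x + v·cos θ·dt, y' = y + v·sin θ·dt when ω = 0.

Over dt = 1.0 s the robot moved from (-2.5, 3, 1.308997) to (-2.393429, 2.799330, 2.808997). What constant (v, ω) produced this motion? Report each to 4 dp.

Δθ = 2.808997 − 1.308997 = 1.500000
ω = Δθ/dt = 1.500000/1.0 = 1.5000
R = −Δy/(cos θ' − cos θ) = -0.1667
v = R·ω = -0.1667·1.5000 = -0.2500

v = -0.2500, ω = 1.5000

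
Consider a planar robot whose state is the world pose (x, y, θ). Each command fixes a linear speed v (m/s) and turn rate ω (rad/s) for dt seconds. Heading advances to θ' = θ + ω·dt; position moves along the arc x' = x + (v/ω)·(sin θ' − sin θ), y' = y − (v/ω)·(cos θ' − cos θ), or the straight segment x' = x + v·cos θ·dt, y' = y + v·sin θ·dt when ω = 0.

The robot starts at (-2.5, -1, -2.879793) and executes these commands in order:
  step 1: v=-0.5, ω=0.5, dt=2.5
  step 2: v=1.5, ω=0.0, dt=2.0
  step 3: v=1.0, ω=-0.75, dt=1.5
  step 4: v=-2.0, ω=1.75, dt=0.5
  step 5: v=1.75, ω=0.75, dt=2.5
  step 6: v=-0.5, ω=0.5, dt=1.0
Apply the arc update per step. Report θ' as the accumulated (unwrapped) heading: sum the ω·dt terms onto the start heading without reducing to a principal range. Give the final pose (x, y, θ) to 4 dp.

step 1: θ'=-1.6298 (R=-1.0000) → pose (-1.7606, -0.0930, -1.6298)
step 2: θ'=-1.6298 (straight) → pose (-1.9374, -3.0878, -1.6298)
step 3: θ'=-2.7548 (R=-1.3333) → pose (-2.7655, -4.2440, -2.7548)
step 4: θ'=-1.8798 (R=-1.1429) → pose (-2.1079, -3.5332, -1.8798)
step 5: θ'=-0.0048 (R=2.3333) → pose (0.1038, -6.5760, -0.0048)
step 6: θ'=0.4952 (R=-1.0000) → pose (-0.3762, -6.6961, 0.4952)

(-0.3762, -6.6961, 0.4952)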